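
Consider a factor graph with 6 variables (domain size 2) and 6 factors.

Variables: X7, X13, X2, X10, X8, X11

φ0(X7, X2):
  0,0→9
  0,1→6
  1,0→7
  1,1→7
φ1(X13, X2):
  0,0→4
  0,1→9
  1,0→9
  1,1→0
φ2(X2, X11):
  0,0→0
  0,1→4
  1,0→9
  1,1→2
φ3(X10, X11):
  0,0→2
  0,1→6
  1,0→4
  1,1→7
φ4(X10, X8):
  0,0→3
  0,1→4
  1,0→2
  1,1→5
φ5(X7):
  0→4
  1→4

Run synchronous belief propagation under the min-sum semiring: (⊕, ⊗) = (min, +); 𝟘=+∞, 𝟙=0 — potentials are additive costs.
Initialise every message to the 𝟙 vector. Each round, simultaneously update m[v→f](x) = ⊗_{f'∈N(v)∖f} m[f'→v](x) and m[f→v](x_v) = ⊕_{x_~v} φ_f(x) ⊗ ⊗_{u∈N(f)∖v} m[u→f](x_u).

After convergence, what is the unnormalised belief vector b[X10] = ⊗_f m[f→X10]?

init: all messages = 𝟙 over 2 values
r1 m[φ0→X7] = [6, 7]
r1 m[φ0→X2] = [7, 6]
r1 m[φ1→X13] = [4, 0]
r1 m[φ1→X2] = [4, 0]
r1 m[φ2→X2] = [0, 2]
r1 m[φ2→X11] = [0, 2]
r1 m[φ3→X10] = [2, 4]
r1 m[φ3→X11] = [2, 6]
r1 m[φ4→X10] = [3, 2]
r1 m[φ4→X8] = [2, 4]
r1 m[φ5→X7] = [4, 4]
r1 m[X7→φ0] = [0, 0]
r1 m[X7→φ5] = [0, 0]
r1 m[X13→φ1] = [0, 0]
r1 m[X2→φ0] = [0, 0]
r1 m[X2→φ1] = [0, 0]
r1 m[X2→φ2] = [0, 0]
r1 m[X10→φ3] = [0, 0]
r1 m[X10→φ4] = [0, 0]
r1 m[X8→φ4] = [0, 0]
r1 m[X11→φ2] = [0, 0]
r1 m[X11→φ3] = [0, 0]
r2 m[φ0→X7] = [6, 7]
r2 m[φ0→X2] = [7, 6]
r2 m[φ1→X13] = [4, 0]
r2 m[φ1→X2] = [4, 0]
r2 m[φ2→X2] = [0, 2]
r2 m[φ2→X11] = [0, 2]
r2 m[φ3→X10] = [2, 4]
r2 m[φ3→X11] = [2, 6]
r2 m[φ4→X10] = [3, 2]
r2 m[φ4→X8] = [2, 4]
r2 m[φ5→X7] = [4, 4]
r2 m[X7→φ0] = [4, 4]
r2 m[X7→φ5] = [6, 7]
r2 m[X13→φ1] = [0, 0]
r2 m[X2→φ0] = [4, 2]
r2 m[X2→φ1] = [7, 8]
r2 m[X2→φ2] = [11, 6]
r2 m[X10→φ3] = [3, 2]
r2 m[X10→φ4] = [2, 4]
r2 m[X8→φ4] = [0, 0]
r2 m[X11→φ2] = [2, 6]
r2 m[X11→φ3] = [0, 2]
r3 m[φ0→X7] = [8, 9]
r3 m[φ0→X2] = [11, 10]
r3 m[φ1→X13] = [11, 8]
r3 m[φ1→X2] = [4, 0]
r3 m[φ2→X2] = [2, 8]
r3 m[φ2→X11] = [11, 8]
r3 m[φ3→X10] = [2, 4]
r3 m[φ3→X11] = [5, 9]
r3 m[φ4→X10] = [3, 2]
r3 m[φ4→X8] = [5, 6]
r3 m[φ5→X7] = [4, 4]
r3 m[X7→φ0] = [4, 4]
r3 m[X7→φ5] = [6, 7]
r3 m[X13→φ1] = [0, 0]
r3 m[X2→φ0] = [4, 2]
r3 m[X2→φ1] = [7, 8]
r3 m[X2→φ2] = [11, 6]
r3 m[X10→φ3] = [3, 2]
r3 m[X10→φ4] = [2, 4]
r3 m[X8→φ4] = [0, 0]
r3 m[X11→φ2] = [2, 6]
r3 m[X11→φ3] = [0, 2]
r4 m[φ0→X7] = [8, 9]
r4 m[φ0→X2] = [11, 10]
r4 m[φ1→X13] = [11, 8]
r4 m[φ1→X2] = [4, 0]
r4 m[φ2→X2] = [2, 8]
r4 m[φ2→X11] = [11, 8]
r4 m[φ3→X10] = [2, 4]
r4 m[φ3→X11] = [5, 9]
r4 m[φ4→X10] = [3, 2]
r4 m[φ4→X8] = [5, 6]
r4 m[φ5→X7] = [4, 4]
r4 m[X7→φ0] = [4, 4]
r4 m[X7→φ5] = [8, 9]
r4 m[X13→φ1] = [0, 0]
r4 m[X2→φ0] = [6, 8]
r4 m[X2→φ1] = [13, 18]
r4 m[X2→φ2] = [15, 10]
r4 m[X10→φ3] = [3, 2]
r4 m[X10→φ4] = [2, 4]
r4 m[X8→φ4] = [0, 0]
r4 m[X11→φ2] = [5, 9]
r4 m[X11→φ3] = [11, 8]
r5 m[φ0→X7] = [14, 13]
r5 m[φ0→X2] = [11, 10]
r5 m[φ1→X13] = [17, 18]
r5 m[φ1→X2] = [4, 0]
r5 m[φ2→X2] = [5, 11]
r5 m[φ2→X11] = [15, 12]
r5 m[φ3→X10] = [13, 15]
r5 m[φ3→X11] = [5, 9]
r5 m[φ4→X10] = [3, 2]
r5 m[φ4→X8] = [5, 6]
r5 m[φ5→X7] = [4, 4]
r5 m[X7→φ0] = [4, 4]
r5 m[X7→φ5] = [8, 9]
r5 m[X13→φ1] = [0, 0]
r5 m[X2→φ0] = [6, 8]
r5 m[X2→φ1] = [13, 18]
r5 m[X2→φ2] = [15, 10]
r5 m[X10→φ3] = [3, 2]
r5 m[X10→φ4] = [2, 4]
r5 m[X8→φ4] = [0, 0]
r5 m[X11→φ2] = [5, 9]
r5 m[X11→φ3] = [11, 8]
r6 m[φ0→X7] = [14, 13]
r6 m[φ0→X2] = [11, 10]
r6 m[φ1→X13] = [17, 18]
r6 m[φ1→X2] = [4, 0]
r6 m[φ2→X2] = [5, 11]
r6 m[φ2→X11] = [15, 12]
r6 m[φ3→X10] = [13, 15]
r6 m[φ3→X11] = [5, 9]
r6 m[φ4→X10] = [3, 2]
r6 m[φ4→X8] = [5, 6]
r6 m[φ5→X7] = [4, 4]
r6 m[X7→φ0] = [4, 4]
r6 m[X7→φ5] = [14, 13]
r6 m[X13→φ1] = [0, 0]
r6 m[X2→φ0] = [9, 11]
r6 m[X2→φ1] = [16, 21]
r6 m[X2→φ2] = [15, 10]
r6 m[X10→φ3] = [3, 2]
r6 m[X10→φ4] = [13, 15]
r6 m[X8→φ4] = [0, 0]
r6 m[X11→φ2] = [5, 9]
r6 m[X11→φ3] = [15, 12]
r7 m[φ0→X7] = [17, 16]
r7 m[φ0→X2] = [11, 10]
r7 m[φ1→X13] = [20, 21]
r7 m[φ1→X2] = [4, 0]
r7 m[φ2→X2] = [5, 11]
r7 m[φ2→X11] = [15, 12]
r7 m[φ3→X10] = [17, 19]
r7 m[φ3→X11] = [5, 9]
r7 m[φ4→X10] = [3, 2]
r7 m[φ4→X8] = [16, 17]
r7 m[φ5→X7] = [4, 4]
r7 m[X7→φ0] = [4, 4]
r7 m[X7→φ5] = [14, 13]
r7 m[X13→φ1] = [0, 0]
r7 m[X2→φ0] = [9, 11]
r7 m[X2→φ1] = [16, 21]
r7 m[X2→φ2] = [15, 10]
r7 m[X10→φ3] = [3, 2]
r7 m[X10→φ4] = [13, 15]
r7 m[X8→φ4] = [0, 0]
r7 m[X11→φ2] = [5, 9]
r7 m[X11→φ3] = [15, 12]
r8 m[φ0→X7] = [17, 16]
r8 m[φ0→X2] = [11, 10]
r8 m[φ1→X13] = [20, 21]
r8 m[φ1→X2] = [4, 0]
r8 m[φ2→X2] = [5, 11]
r8 m[φ2→X11] = [15, 12]
r8 m[φ3→X10] = [17, 19]
r8 m[φ3→X11] = [5, 9]
r8 m[φ4→X10] = [3, 2]
r8 m[φ4→X8] = [16, 17]
r8 m[φ5→X7] = [4, 4]
r8 m[X7→φ0] = [4, 4]
r8 m[X7→φ5] = [17, 16]
r8 m[X13→φ1] = [0, 0]
r8 m[X2→φ0] = [9, 11]
r8 m[X2→φ1] = [16, 21]
r8 m[X2→φ2] = [15, 10]
r8 m[X10→φ3] = [3, 2]
r8 m[X10→φ4] = [17, 19]
r8 m[X8→φ4] = [0, 0]
r8 m[X11→φ2] = [5, 9]
r8 m[X11→φ3] = [15, 12]
r9 m[φ0→X7] = [17, 16]
r9 m[φ0→X2] = [11, 10]
r9 m[φ1→X13] = [20, 21]
r9 m[φ1→X2] = [4, 0]
r9 m[φ2→X2] = [5, 11]
r9 m[φ2→X11] = [15, 12]
r9 m[φ3→X10] = [17, 19]
r9 m[φ3→X11] = [5, 9]
r9 m[φ4→X10] = [3, 2]
r9 m[φ4→X8] = [20, 21]
r9 m[φ5→X7] = [4, 4]
r9 m[X7→φ0] = [4, 4]
r9 m[X7→φ5] = [17, 16]
r9 m[X13→φ1] = [0, 0]
r9 m[X2→φ0] = [9, 11]
r9 m[X2→φ1] = [16, 21]
r9 m[X2→φ2] = [15, 10]
r9 m[X10→φ3] = [3, 2]
r9 m[X10→φ4] = [17, 19]
r9 m[X8→φ4] = [0, 0]
r9 m[X11→φ2] = [5, 9]
r9 m[X11→φ3] = [15, 12]
r10 m[φ0→X7] = [17, 16]
r10 m[φ0→X2] = [11, 10]
r10 m[φ1→X13] = [20, 21]
r10 m[φ1→X2] = [4, 0]
r10 m[φ2→X2] = [5, 11]
r10 m[φ2→X11] = [15, 12]
r10 m[φ3→X10] = [17, 19]
r10 m[φ3→X11] = [5, 9]
r10 m[φ4→X10] = [3, 2]
r10 m[φ4→X8] = [20, 21]
r10 m[φ5→X7] = [4, 4]
r10 m[X7→φ0] = [4, 4]
r10 m[X7→φ5] = [17, 16]
r10 m[X13→φ1] = [0, 0]
r10 m[X2→φ0] = [9, 11]
r10 m[X2→φ1] = [16, 21]
r10 m[X2→φ2] = [15, 10]
r10 m[X10→φ3] = [3, 2]
r10 m[X10→φ4] = [17, 19]
r10 m[X8→φ4] = [0, 0]
r10 m[X11→φ2] = [5, 9]
r10 m[X11→φ3] = [15, 12]
fixed point reached at round 10
b[X10] = ⊗ incoming = [20, 21]

b[X10] = [20, 21]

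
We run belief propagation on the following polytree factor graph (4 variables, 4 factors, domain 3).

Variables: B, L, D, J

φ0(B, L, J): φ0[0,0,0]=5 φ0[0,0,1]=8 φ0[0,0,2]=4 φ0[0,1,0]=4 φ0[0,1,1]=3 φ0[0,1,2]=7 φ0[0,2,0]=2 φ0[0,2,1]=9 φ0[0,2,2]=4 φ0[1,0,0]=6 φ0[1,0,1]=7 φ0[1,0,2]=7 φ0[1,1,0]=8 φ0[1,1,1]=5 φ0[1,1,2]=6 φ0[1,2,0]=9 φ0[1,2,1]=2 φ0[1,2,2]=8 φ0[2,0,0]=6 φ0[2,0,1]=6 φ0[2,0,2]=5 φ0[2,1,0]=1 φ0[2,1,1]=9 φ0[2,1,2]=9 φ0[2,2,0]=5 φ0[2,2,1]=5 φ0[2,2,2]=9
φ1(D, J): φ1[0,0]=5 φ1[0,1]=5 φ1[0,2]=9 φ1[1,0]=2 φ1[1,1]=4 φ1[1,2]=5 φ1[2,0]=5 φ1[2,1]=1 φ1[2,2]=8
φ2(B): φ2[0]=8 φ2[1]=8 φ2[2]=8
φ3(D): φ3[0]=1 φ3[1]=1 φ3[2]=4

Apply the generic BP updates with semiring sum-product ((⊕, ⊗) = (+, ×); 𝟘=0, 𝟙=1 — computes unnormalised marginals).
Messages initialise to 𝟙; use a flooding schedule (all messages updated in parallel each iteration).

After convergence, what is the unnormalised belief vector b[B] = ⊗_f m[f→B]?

init: all messages = 𝟙 over 3 values
r1 m[φ0→B] = [46, 58, 55]
r1 m[φ0→L] = [54, 52, 53]
r1 m[φ0→J] = [46, 54, 59]
r1 m[φ1→D] = [19, 11, 14]
r1 m[φ1→J] = [12, 10, 22]
r1 m[φ2→B] = [8, 8, 8]
r1 m[φ3→D] = [1, 1, 4]
r1 m[B→φ0] = [1, 1, 1]
r1 m[B→φ2] = [1, 1, 1]
r1 m[L→φ0] = [1, 1, 1]
r1 m[D→φ1] = [1, 1, 1]
r1 m[D→φ3] = [1, 1, 1]
r1 m[J→φ0] = [1, 1, 1]
r1 m[J→φ1] = [1, 1, 1]
r2 m[φ0→B] = [46, 58, 55]
r2 m[φ0→L] = [54, 52, 53]
r2 m[φ0→J] = [46, 54, 59]
r2 m[φ1→D] = [19, 11, 14]
r2 m[φ1→J] = [12, 10, 22]
r2 m[φ2→B] = [8, 8, 8]
r2 m[φ3→D] = [1, 1, 4]
r2 m[B→φ0] = [8, 8, 8]
r2 m[B→φ2] = [46, 58, 55]
r2 m[L→φ0] = [1, 1, 1]
r2 m[D→φ1] = [1, 1, 4]
r2 m[D→φ3] = [19, 11, 14]
r2 m[J→φ0] = [12, 10, 22]
r2 m[J→φ1] = [46, 54, 59]
r3 m[φ0→B] = [662, 878, 850]
r3 m[φ0→L] = [6128, 6480, 6512]
r3 m[φ0→J] = [368, 432, 472]
r3 m[φ1→D] = [1031, 603, 756]
r3 m[φ1→J] = [27, 13, 46]
r3 m[φ2→B] = [8, 8, 8]
r3 m[φ3→D] = [1, 1, 4]
r3 m[B→φ0] = [8, 8, 8]
r3 m[B→φ2] = [46, 58, 55]
r3 m[L→φ0] = [1, 1, 1]
r3 m[D→φ1] = [1, 1, 4]
r3 m[D→φ3] = [19, 11, 14]
r3 m[J→φ0] = [12, 10, 22]
r3 m[J→φ1] = [46, 54, 59]
r4 m[φ0→B] = [662, 878, 850]
r4 m[φ0→L] = [6128, 6480, 6512]
r4 m[φ0→J] = [368, 432, 472]
r4 m[φ1→D] = [1031, 603, 756]
r4 m[φ1→J] = [27, 13, 46]
r4 m[φ2→B] = [8, 8, 8]
r4 m[φ3→D] = [1, 1, 4]
r4 m[B→φ0] = [8, 8, 8]
r4 m[B→φ2] = [662, 878, 850]
r4 m[L→φ0] = [1, 1, 1]
r4 m[D→φ1] = [1, 1, 4]
r4 m[D→φ3] = [1031, 603, 756]
r4 m[J→φ0] = [27, 13, 46]
r4 m[J→φ1] = [368, 432, 472]
r5 m[φ0→B] = [1247, 1769, 1642]
r5 m[φ0→L] = [11744, 12672, 12848]
r5 m[φ0→J] = [368, 432, 472]
r5 m[φ1→D] = [8248, 4824, 6048]
r5 m[φ1→J] = [27, 13, 46]
r5 m[φ2→B] = [8, 8, 8]
r5 m[φ3→D] = [1, 1, 4]
r5 m[B→φ0] = [8, 8, 8]
r5 m[B→φ2] = [662, 878, 850]
r5 m[L→φ0] = [1, 1, 1]
r5 m[D→φ1] = [1, 1, 4]
r5 m[D→φ3] = [1031, 603, 756]
r5 m[J→φ0] = [27, 13, 46]
r5 m[J→φ1] = [368, 432, 472]
r6 m[φ0→B] = [1247, 1769, 1642]
r6 m[φ0→L] = [11744, 12672, 12848]
r6 m[φ0→J] = [368, 432, 472]
r6 m[φ1→D] = [8248, 4824, 6048]
r6 m[φ1→J] = [27, 13, 46]
r6 m[φ2→B] = [8, 8, 8]
r6 m[φ3→D] = [1, 1, 4]
r6 m[B→φ0] = [8, 8, 8]
r6 m[B→φ2] = [1247, 1769, 1642]
r6 m[L→φ0] = [1, 1, 1]
r6 m[D→φ1] = [1, 1, 4]
r6 m[D→φ3] = [8248, 4824, 6048]
r6 m[J→φ0] = [27, 13, 46]
r6 m[J→φ1] = [368, 432, 472]
r7 m[φ0→B] = [1247, 1769, 1642]
r7 m[φ0→L] = [11744, 12672, 12848]
r7 m[φ0→J] = [368, 432, 472]
r7 m[φ1→D] = [8248, 4824, 6048]
r7 m[φ1→J] = [27, 13, 46]
r7 m[φ2→B] = [8, 8, 8]
r7 m[φ3→D] = [1, 1, 4]
r7 m[B→φ0] = [8, 8, 8]
r7 m[B→φ2] = [1247, 1769, 1642]
r7 m[L→φ0] = [1, 1, 1]
r7 m[D→φ1] = [1, 1, 4]
r7 m[D→φ3] = [8248, 4824, 6048]
r7 m[J→φ0] = [27, 13, 46]
r7 m[J→φ1] = [368, 432, 472]
fixed point reached at round 7
b[B] = ⊗ incoming = [9976, 14152, 13136]

b[B] = [9976, 14152, 13136]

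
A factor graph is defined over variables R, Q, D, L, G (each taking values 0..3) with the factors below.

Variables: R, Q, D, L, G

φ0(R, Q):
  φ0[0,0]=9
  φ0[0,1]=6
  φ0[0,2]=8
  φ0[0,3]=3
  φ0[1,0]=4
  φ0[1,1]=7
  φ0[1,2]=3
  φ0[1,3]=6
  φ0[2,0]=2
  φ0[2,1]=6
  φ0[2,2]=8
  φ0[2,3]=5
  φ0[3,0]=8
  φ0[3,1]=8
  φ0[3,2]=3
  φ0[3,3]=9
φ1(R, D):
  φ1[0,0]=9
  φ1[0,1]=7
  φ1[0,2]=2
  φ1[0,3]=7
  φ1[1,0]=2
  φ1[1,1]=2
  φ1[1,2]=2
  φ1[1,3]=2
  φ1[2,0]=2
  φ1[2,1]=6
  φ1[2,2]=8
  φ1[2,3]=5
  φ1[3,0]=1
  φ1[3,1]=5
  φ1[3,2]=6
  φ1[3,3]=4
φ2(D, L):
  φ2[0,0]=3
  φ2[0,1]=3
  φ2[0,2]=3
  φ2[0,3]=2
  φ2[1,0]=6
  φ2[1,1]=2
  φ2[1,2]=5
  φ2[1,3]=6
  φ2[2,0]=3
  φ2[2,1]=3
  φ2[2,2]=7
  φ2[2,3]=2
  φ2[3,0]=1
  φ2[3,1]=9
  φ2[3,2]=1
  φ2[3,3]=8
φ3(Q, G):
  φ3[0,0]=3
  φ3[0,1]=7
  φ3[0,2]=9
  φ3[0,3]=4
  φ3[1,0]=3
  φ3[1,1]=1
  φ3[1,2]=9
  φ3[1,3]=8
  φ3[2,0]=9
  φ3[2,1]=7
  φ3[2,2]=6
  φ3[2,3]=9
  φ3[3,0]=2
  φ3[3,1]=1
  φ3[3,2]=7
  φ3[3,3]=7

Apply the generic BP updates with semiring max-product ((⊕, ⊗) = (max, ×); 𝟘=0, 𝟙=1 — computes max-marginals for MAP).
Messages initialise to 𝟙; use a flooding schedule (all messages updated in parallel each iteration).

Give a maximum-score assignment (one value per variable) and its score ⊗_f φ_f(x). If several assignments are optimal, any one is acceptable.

assignment: (R=0, Q=0, D=3, L=1, G=2); score = 5103

init: all messages = 𝟙 over 4 values
r1 m[φ0→R] = [9, 7, 8, 9]
r1 m[φ0→Q] = [9, 8, 8, 9]
r1 m[φ1→R] = [9, 2, 8, 6]
r1 m[φ1→D] = [9, 7, 8, 7]
r1 m[φ2→D] = [3, 6, 7, 9]
r1 m[φ2→L] = [6, 9, 7, 8]
r1 m[φ3→Q] = [9, 9, 9, 7]
r1 m[φ3→G] = [9, 7, 9, 9]
r1 m[R→φ0] = [1, 1, 1, 1]
r1 m[R→φ1] = [1, 1, 1, 1]
r1 m[Q→φ0] = [1, 1, 1, 1]
r1 m[Q→φ3] = [1, 1, 1, 1]
r1 m[D→φ1] = [1, 1, 1, 1]
r1 m[D→φ2] = [1, 1, 1, 1]
r1 m[L→φ2] = [1, 1, 1, 1]
r1 m[G→φ3] = [1, 1, 1, 1]
r2 m[φ0→R] = [9, 7, 8, 9]
r2 m[φ0→Q] = [9, 8, 8, 9]
r2 m[φ1→R] = [9, 2, 8, 6]
r2 m[φ1→D] = [9, 7, 8, 7]
r2 m[φ2→D] = [3, 6, 7, 9]
r2 m[φ2→L] = [6, 9, 7, 8]
r2 m[φ3→Q] = [9, 9, 9, 7]
r2 m[φ3→G] = [9, 7, 9, 9]
r2 m[R→φ0] = [9, 2, 8, 6]
r2 m[R→φ1] = [9, 7, 8, 9]
r2 m[Q→φ0] = [9, 9, 9, 7]
r2 m[Q→φ3] = [9, 8, 8, 9]
r2 m[D→φ1] = [3, 6, 7, 9]
r2 m[D→φ2] = [9, 7, 8, 7]
r2 m[L→φ2] = [1, 1, 1, 1]
r2 m[G→φ3] = [1, 1, 1, 1]
r3 m[φ0→R] = [81, 63, 72, 72]
r3 m[φ0→Q] = [81, 54, 72, 54]
r3 m[φ1→R] = [63, 18, 56, 42]
r3 m[φ1→D] = [81, 63, 64, 63]
r3 m[φ2→D] = [3, 6, 7, 9]
r3 m[φ2→L] = [42, 63, 56, 56]
r3 m[φ3→Q] = [9, 9, 9, 7]
r3 m[φ3→G] = [72, 63, 81, 72]
r3 m[R→φ0] = [9, 2, 8, 6]
r3 m[R→φ1] = [9, 7, 8, 9]
r3 m[Q→φ0] = [9, 9, 9, 7]
r3 m[Q→φ3] = [9, 8, 8, 9]
r3 m[D→φ1] = [3, 6, 7, 9]
r3 m[D→φ2] = [9, 7, 8, 7]
r3 m[L→φ2] = [1, 1, 1, 1]
r3 m[G→φ3] = [1, 1, 1, 1]
r4 m[φ0→R] = [81, 63, 72, 72]
r4 m[φ0→Q] = [81, 54, 72, 54]
r4 m[φ1→R] = [63, 18, 56, 42]
r4 m[φ1→D] = [81, 63, 64, 63]
r4 m[φ2→D] = [3, 6, 7, 9]
r4 m[φ2→L] = [42, 63, 56, 56]
r4 m[φ3→Q] = [9, 9, 9, 7]
r4 m[φ3→G] = [72, 63, 81, 72]
r4 m[R→φ0] = [63, 18, 56, 42]
r4 m[R→φ1] = [81, 63, 72, 72]
r4 m[Q→φ0] = [9, 9, 9, 7]
r4 m[Q→φ3] = [81, 54, 72, 54]
r4 m[D→φ1] = [3, 6, 7, 9]
r4 m[D→φ2] = [81, 63, 64, 63]
r4 m[L→φ2] = [1, 1, 1, 1]
r4 m[G→φ3] = [1, 1, 1, 1]
r5 m[φ0→R] = [81, 63, 72, 72]
r5 m[φ0→Q] = [567, 378, 504, 378]
r5 m[φ1→R] = [63, 18, 56, 42]
r5 m[φ1→D] = [729, 567, 576, 567]
r5 m[φ2→D] = [3, 6, 7, 9]
r5 m[φ2→L] = [378, 567, 448, 504]
r5 m[φ3→Q] = [9, 9, 9, 7]
r5 m[φ3→G] = [648, 567, 729, 648]
r5 m[R→φ0] = [63, 18, 56, 42]
r5 m[R→φ1] = [81, 63, 72, 72]
r5 m[Q→φ0] = [9, 9, 9, 7]
r5 m[Q→φ3] = [81, 54, 72, 54]
r5 m[D→φ1] = [3, 6, 7, 9]
r5 m[D→φ2] = [81, 63, 64, 63]
r5 m[L→φ2] = [1, 1, 1, 1]
r5 m[G→φ3] = [1, 1, 1, 1]
r6 m[φ0→R] = [81, 63, 72, 72]
r6 m[φ0→Q] = [567, 378, 504, 378]
r6 m[φ1→R] = [63, 18, 56, 42]
r6 m[φ1→D] = [729, 567, 576, 567]
r6 m[φ2→D] = [3, 6, 7, 9]
r6 m[φ2→L] = [378, 567, 448, 504]
r6 m[φ3→Q] = [9, 9, 9, 7]
r6 m[φ3→G] = [648, 567, 729, 648]
r6 m[R→φ0] = [63, 18, 56, 42]
r6 m[R→φ1] = [81, 63, 72, 72]
r6 m[Q→φ0] = [9, 9, 9, 7]
r6 m[Q→φ3] = [567, 378, 504, 378]
r6 m[D→φ1] = [3, 6, 7, 9]
r6 m[D→φ2] = [729, 567, 576, 567]
r6 m[L→φ2] = [1, 1, 1, 1]
r6 m[G→φ3] = [1, 1, 1, 1]
r7 m[φ0→R] = [81, 63, 72, 72]
r7 m[φ0→Q] = [567, 378, 504, 378]
r7 m[φ1→R] = [63, 18, 56, 42]
r7 m[φ1→D] = [729, 567, 576, 567]
r7 m[φ2→D] = [3, 6, 7, 9]
r7 m[φ2→L] = [3402, 5103, 4032, 4536]
r7 m[φ3→Q] = [9, 9, 9, 7]
r7 m[φ3→G] = [4536, 3969, 5103, 4536]
r7 m[R→φ0] = [63, 18, 56, 42]
r7 m[R→φ1] = [81, 63, 72, 72]
r7 m[Q→φ0] = [9, 9, 9, 7]
r7 m[Q→φ3] = [567, 378, 504, 378]
r7 m[D→φ1] = [3, 6, 7, 9]
r7 m[D→φ2] = [729, 567, 576, 567]
r7 m[L→φ2] = [1, 1, 1, 1]
r7 m[G→φ3] = [1, 1, 1, 1]
r8 m[φ0→R] = [81, 63, 72, 72]
r8 m[φ0→Q] = [567, 378, 504, 378]
r8 m[φ1→R] = [63, 18, 56, 42]
r8 m[φ1→D] = [729, 567, 576, 567]
r8 m[φ2→D] = [3, 6, 7, 9]
r8 m[φ2→L] = [3402, 5103, 4032, 4536]
r8 m[φ3→Q] = [9, 9, 9, 7]
r8 m[φ3→G] = [4536, 3969, 5103, 4536]
r8 m[R→φ0] = [63, 18, 56, 42]
r8 m[R→φ1] = [81, 63, 72, 72]
r8 m[Q→φ0] = [9, 9, 9, 7]
r8 m[Q→φ3] = [567, 378, 504, 378]
r8 m[D→φ1] = [3, 6, 7, 9]
r8 m[D→φ2] = [729, 567, 576, 567]
r8 m[L→φ2] = [1, 1, 1, 1]
r8 m[G→φ3] = [1, 1, 1, 1]
fixed point reached at round 8
traceback from R: (R=0, Q=0, D=3, L=1, G=2), score=5103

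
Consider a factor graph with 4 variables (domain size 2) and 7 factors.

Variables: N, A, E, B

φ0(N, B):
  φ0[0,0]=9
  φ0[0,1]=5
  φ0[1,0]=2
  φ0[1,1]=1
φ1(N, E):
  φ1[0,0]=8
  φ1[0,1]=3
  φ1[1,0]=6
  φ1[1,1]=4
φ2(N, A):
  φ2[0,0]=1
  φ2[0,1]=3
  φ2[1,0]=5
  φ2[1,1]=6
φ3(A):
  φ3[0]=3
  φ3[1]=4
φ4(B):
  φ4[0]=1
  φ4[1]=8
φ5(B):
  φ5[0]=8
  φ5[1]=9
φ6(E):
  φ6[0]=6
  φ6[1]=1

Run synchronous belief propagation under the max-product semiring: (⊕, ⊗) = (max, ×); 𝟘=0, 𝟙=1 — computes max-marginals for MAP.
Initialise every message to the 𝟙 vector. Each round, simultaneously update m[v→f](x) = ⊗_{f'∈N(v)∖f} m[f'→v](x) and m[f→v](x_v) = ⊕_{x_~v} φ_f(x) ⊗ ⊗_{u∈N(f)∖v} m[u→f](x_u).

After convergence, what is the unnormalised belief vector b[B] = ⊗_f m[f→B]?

init: all messages = 𝟙 over 2 values
r1 m[φ0→N] = [9, 2]
r1 m[φ0→B] = [9, 5]
r1 m[φ1→N] = [8, 6]
r1 m[φ1→E] = [8, 4]
r1 m[φ2→N] = [3, 6]
r1 m[φ2→A] = [5, 6]
r1 m[φ3→A] = [3, 4]
r1 m[φ4→B] = [1, 8]
r1 m[φ5→B] = [8, 9]
r1 m[φ6→E] = [6, 1]
r1 m[N→φ0] = [1, 1]
r1 m[N→φ1] = [1, 1]
r1 m[N→φ2] = [1, 1]
r1 m[A→φ2] = [1, 1]
r1 m[A→φ3] = [1, 1]
r1 m[E→φ1] = [1, 1]
r1 m[E→φ6] = [1, 1]
r1 m[B→φ0] = [1, 1]
r1 m[B→φ4] = [1, 1]
r1 m[B→φ5] = [1, 1]
r2 m[φ0→N] = [9, 2]
r2 m[φ0→B] = [9, 5]
r2 m[φ1→N] = [8, 6]
r2 m[φ1→E] = [8, 4]
r2 m[φ2→N] = [3, 6]
r2 m[φ2→A] = [5, 6]
r2 m[φ3→A] = [3, 4]
r2 m[φ4→B] = [1, 8]
r2 m[φ5→B] = [8, 9]
r2 m[φ6→E] = [6, 1]
r2 m[N→φ0] = [24, 36]
r2 m[N→φ1] = [27, 12]
r2 m[N→φ2] = [72, 12]
r2 m[A→φ2] = [3, 4]
r2 m[A→φ3] = [5, 6]
r2 m[E→φ1] = [6, 1]
r2 m[E→φ6] = [8, 4]
r2 m[B→φ0] = [8, 72]
r2 m[B→φ4] = [72, 45]
r2 m[B→φ5] = [9, 40]
r3 m[φ0→N] = [360, 72]
r3 m[φ0→B] = [216, 120]
r3 m[φ1→N] = [48, 36]
r3 m[φ1→E] = [216, 81]
r3 m[φ2→N] = [12, 24]
r3 m[φ2→A] = [72, 216]
r3 m[φ3→A] = [3, 4]
r3 m[φ4→B] = [1, 8]
r3 m[φ5→B] = [8, 9]
r3 m[φ6→E] = [6, 1]
r3 m[N→φ0] = [24, 36]
r3 m[N→φ1] = [27, 12]
r3 m[N→φ2] = [72, 12]
r3 m[A→φ2] = [3, 4]
r3 m[A→φ3] = [5, 6]
r3 m[E→φ1] = [6, 1]
r3 m[E→φ6] = [8, 4]
r3 m[B→φ0] = [8, 72]
r3 m[B→φ4] = [72, 45]
r3 m[B→φ5] = [9, 40]
r4 m[φ0→N] = [360, 72]
r4 m[φ0→B] = [216, 120]
r4 m[φ1→N] = [48, 36]
r4 m[φ1→E] = [216, 81]
r4 m[φ2→N] = [12, 24]
r4 m[φ2→A] = [72, 216]
r4 m[φ3→A] = [3, 4]
r4 m[φ4→B] = [1, 8]
r4 m[φ5→B] = [8, 9]
r4 m[φ6→E] = [6, 1]
r4 m[N→φ0] = [576, 864]
r4 m[N→φ1] = [4320, 1728]
r4 m[N→φ2] = [17280, 2592]
r4 m[A→φ2] = [3, 4]
r4 m[A→φ3] = [72, 216]
r4 m[E→φ1] = [6, 1]
r4 m[E→φ6] = [216, 81]
r4 m[B→φ0] = [8, 72]
r4 m[B→φ4] = [1728, 1080]
r4 m[B→φ5] = [216, 960]
r5 m[φ0→N] = [360, 72]
r5 m[φ0→B] = [5184, 2880]
r5 m[φ1→N] = [48, 36]
r5 m[φ1→E] = [34560, 12960]
r5 m[φ2→N] = [12, 24]
r5 m[φ2→A] = [17280, 51840]
r5 m[φ3→A] = [3, 4]
r5 m[φ4→B] = [1, 8]
r5 m[φ5→B] = [8, 9]
r5 m[φ6→E] = [6, 1]
r5 m[N→φ0] = [576, 864]
r5 m[N→φ1] = [4320, 1728]
r5 m[N→φ2] = [17280, 2592]
r5 m[A→φ2] = [3, 4]
r5 m[A→φ3] = [72, 216]
r5 m[E→φ1] = [6, 1]
r5 m[E→φ6] = [216, 81]
r5 m[B→φ0] = [8, 72]
r5 m[B→φ4] = [1728, 1080]
r5 m[B→φ5] = [216, 960]
r6 m[φ0→N] = [360, 72]
r6 m[φ0→B] = [5184, 2880]
r6 m[φ1→N] = [48, 36]
r6 m[φ1→E] = [34560, 12960]
r6 m[φ2→N] = [12, 24]
r6 m[φ2→A] = [17280, 51840]
r6 m[φ3→A] = [3, 4]
r6 m[φ4→B] = [1, 8]
r6 m[φ5→B] = [8, 9]
r6 m[φ6→E] = [6, 1]
r6 m[N→φ0] = [576, 864]
r6 m[N→φ1] = [4320, 1728]
r6 m[N→φ2] = [17280, 2592]
r6 m[A→φ2] = [3, 4]
r6 m[A→φ3] = [17280, 51840]
r6 m[E→φ1] = [6, 1]
r6 m[E→φ6] = [34560, 12960]
r6 m[B→φ0] = [8, 72]
r6 m[B→φ4] = [41472, 25920]
r6 m[B→φ5] = [5184, 23040]
r7 m[φ0→N] = [360, 72]
r7 m[φ0→B] = [5184, 2880]
r7 m[φ1→N] = [48, 36]
r7 m[φ1→E] = [34560, 12960]
r7 m[φ2→N] = [12, 24]
r7 m[φ2→A] = [17280, 51840]
r7 m[φ3→A] = [3, 4]
r7 m[φ4→B] = [1, 8]
r7 m[φ5→B] = [8, 9]
r7 m[φ6→E] = [6, 1]
r7 m[N→φ0] = [576, 864]
r7 m[N→φ1] = [4320, 1728]
r7 m[N→φ2] = [17280, 2592]
r7 m[A→φ2] = [3, 4]
r7 m[A→φ3] = [17280, 51840]
r7 m[E→φ1] = [6, 1]
r7 m[E→φ6] = [34560, 12960]
r7 m[B→φ0] = [8, 72]
r7 m[B→φ4] = [41472, 25920]
r7 m[B→φ5] = [5184, 23040]
fixed point reached at round 7
b[B] = ⊗ incoming = [41472, 207360]

b[B] = [41472, 207360]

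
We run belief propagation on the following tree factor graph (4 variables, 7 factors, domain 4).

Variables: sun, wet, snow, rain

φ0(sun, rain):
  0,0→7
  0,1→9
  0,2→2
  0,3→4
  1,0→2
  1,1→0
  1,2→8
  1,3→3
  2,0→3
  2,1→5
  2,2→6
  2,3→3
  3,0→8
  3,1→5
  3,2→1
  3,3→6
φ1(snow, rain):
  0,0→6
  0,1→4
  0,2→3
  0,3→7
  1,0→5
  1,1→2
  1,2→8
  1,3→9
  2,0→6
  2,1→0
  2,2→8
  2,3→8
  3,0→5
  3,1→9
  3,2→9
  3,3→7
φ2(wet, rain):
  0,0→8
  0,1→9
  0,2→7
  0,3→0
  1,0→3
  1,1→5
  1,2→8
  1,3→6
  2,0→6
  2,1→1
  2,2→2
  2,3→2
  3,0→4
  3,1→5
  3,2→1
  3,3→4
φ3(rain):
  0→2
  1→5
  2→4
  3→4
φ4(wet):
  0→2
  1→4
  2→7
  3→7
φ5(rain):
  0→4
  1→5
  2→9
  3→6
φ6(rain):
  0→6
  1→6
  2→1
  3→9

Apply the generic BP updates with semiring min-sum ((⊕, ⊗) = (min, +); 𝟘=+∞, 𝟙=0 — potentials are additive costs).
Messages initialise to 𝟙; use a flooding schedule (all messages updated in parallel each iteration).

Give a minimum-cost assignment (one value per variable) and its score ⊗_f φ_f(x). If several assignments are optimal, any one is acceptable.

assignment: (sun=1, wet=2, snow=2, rain=1); score = 24

init: all messages = 𝟙 over 4 values
r1 m[φ0→sun] = [2, 0, 3, 1]
r1 m[φ0→rain] = [2, 0, 1, 3]
r1 m[φ1→snow] = [3, 2, 0, 5]
r1 m[φ1→rain] = [5, 0, 3, 7]
r1 m[φ2→wet] = [0, 3, 1, 1]
r1 m[φ2→rain] = [3, 1, 1, 0]
r1 m[φ3→rain] = [2, 5, 4, 4]
r1 m[φ4→wet] = [2, 4, 7, 7]
r1 m[φ5→rain] = [4, 5, 9, 6]
r1 m[φ6→rain] = [6, 6, 1, 9]
r1 m[sun→φ0] = [0, 0, 0, 0]
r1 m[wet→φ2] = [0, 0, 0, 0]
r1 m[wet→φ4] = [0, 0, 0, 0]
r1 m[snow→φ1] = [0, 0, 0, 0]
r1 m[rain→φ0] = [0, 0, 0, 0]
r1 m[rain→φ1] = [0, 0, 0, 0]
r1 m[rain→φ2] = [0, 0, 0, 0]
r1 m[rain→φ3] = [0, 0, 0, 0]
r1 m[rain→φ5] = [0, 0, 0, 0]
r1 m[rain→φ6] = [0, 0, 0, 0]
r2 m[φ0→sun] = [2, 0, 3, 1]
r2 m[φ0→rain] = [2, 0, 1, 3]
r2 m[φ1→snow] = [3, 2, 0, 5]
r2 m[φ1→rain] = [5, 0, 3, 7]
r2 m[φ2→wet] = [0, 3, 1, 1]
r2 m[φ2→rain] = [3, 1, 1, 0]
r2 m[φ3→rain] = [2, 5, 4, 4]
r2 m[φ4→wet] = [2, 4, 7, 7]
r2 m[φ5→rain] = [4, 5, 9, 6]
r2 m[φ6→rain] = [6, 6, 1, 9]
r2 m[sun→φ0] = [0, 0, 0, 0]
r2 m[wet→φ2] = [2, 4, 7, 7]
r2 m[wet→φ4] = [0, 3, 1, 1]
r2 m[snow→φ1] = [0, 0, 0, 0]
r2 m[rain→φ0] = [20, 17, 18, 26]
r2 m[rain→φ1] = [17, 17, 16, 22]
r2 m[rain→φ2] = [19, 16, 18, 29]
r2 m[rain→φ3] = [20, 12, 15, 25]
r2 m[rain→φ5] = [18, 12, 10, 23]
r2 m[rain→φ6] = [16, 11, 18, 20]
r3 m[φ0→sun] = [20, 17, 22, 19]
r3 m[φ0→rain] = [2, 0, 1, 3]
r3 m[φ1→snow] = [19, 19, 17, 22]
r3 m[φ1→rain] = [5, 0, 3, 7]
r3 m[φ2→wet] = [25, 21, 17, 19]
r3 m[φ2→rain] = [7, 8, 8, 2]
r3 m[φ3→rain] = [2, 5, 4, 4]
r3 m[φ4→wet] = [2, 4, 7, 7]
r3 m[φ5→rain] = [4, 5, 9, 6]
r3 m[φ6→rain] = [6, 6, 1, 9]
r3 m[sun→φ0] = [0, 0, 0, 0]
r3 m[wet→φ2] = [2, 4, 7, 7]
r3 m[wet→φ4] = [0, 3, 1, 1]
r3 m[snow→φ1] = [0, 0, 0, 0]
r3 m[rain→φ0] = [20, 17, 18, 26]
r3 m[rain→φ1] = [17, 17, 16, 22]
r3 m[rain→φ2] = [19, 16, 18, 29]
r3 m[rain→φ3] = [20, 12, 15, 25]
r3 m[rain→φ5] = [18, 12, 10, 23]
r3 m[rain→φ6] = [16, 11, 18, 20]
r4 m[φ0→sun] = [20, 17, 22, 19]
r4 m[φ0→rain] = [2, 0, 1, 3]
r4 m[φ1→snow] = [19, 19, 17, 22]
r4 m[φ1→rain] = [5, 0, 3, 7]
r4 m[φ2→wet] = [25, 21, 17, 19]
r4 m[φ2→rain] = [7, 8, 8, 2]
r4 m[φ3→rain] = [2, 5, 4, 4]
r4 m[φ4→wet] = [2, 4, 7, 7]
r4 m[φ5→rain] = [4, 5, 9, 6]
r4 m[φ6→rain] = [6, 6, 1, 9]
r4 m[sun→φ0] = [0, 0, 0, 0]
r4 m[wet→φ2] = [2, 4, 7, 7]
r4 m[wet→φ4] = [25, 21, 17, 19]
r4 m[snow→φ1] = [0, 0, 0, 0]
r4 m[rain→φ0] = [24, 24, 25, 28]
r4 m[rain→φ1] = [21, 24, 23, 24]
r4 m[rain→φ2] = [19, 16, 18, 29]
r4 m[rain→φ3] = [24, 19, 22, 27]
r4 m[rain→φ5] = [22, 19, 17, 25]
r4 m[rain→φ6] = [20, 18, 25, 22]
r5 m[φ0→sun] = [27, 24, 27, 26]
r5 m[φ0→rain] = [2, 0, 1, 3]
r5 m[φ1→snow] = [26, 26, 24, 26]
r5 m[φ1→rain] = [5, 0, 3, 7]
r5 m[φ2→wet] = [25, 21, 17, 19]
r5 m[φ2→rain] = [7, 8, 8, 2]
r5 m[φ3→rain] = [2, 5, 4, 4]
r5 m[φ4→wet] = [2, 4, 7, 7]
r5 m[φ5→rain] = [4, 5, 9, 6]
r5 m[φ6→rain] = [6, 6, 1, 9]
r5 m[sun→φ0] = [0, 0, 0, 0]
r5 m[wet→φ2] = [2, 4, 7, 7]
r5 m[wet→φ4] = [25, 21, 17, 19]
r5 m[snow→φ1] = [0, 0, 0, 0]
r5 m[rain→φ0] = [24, 24, 25, 28]
r5 m[rain→φ1] = [21, 24, 23, 24]
r5 m[rain→φ2] = [19, 16, 18, 29]
r5 m[rain→φ3] = [24, 19, 22, 27]
r5 m[rain→φ5] = [22, 19, 17, 25]
r5 m[rain→φ6] = [20, 18, 25, 22]
r6 m[φ0→sun] = [27, 24, 27, 26]
r6 m[φ0→rain] = [2, 0, 1, 3]
r6 m[φ1→snow] = [26, 26, 24, 26]
r6 m[φ1→rain] = [5, 0, 3, 7]
r6 m[φ2→wet] = [25, 21, 17, 19]
r6 m[φ2→rain] = [7, 8, 8, 2]
r6 m[φ3→rain] = [2, 5, 4, 4]
r6 m[φ4→wet] = [2, 4, 7, 7]
r6 m[φ5→rain] = [4, 5, 9, 6]
r6 m[φ6→rain] = [6, 6, 1, 9]
r6 m[sun→φ0] = [0, 0, 0, 0]
r6 m[wet→φ2] = [2, 4, 7, 7]
r6 m[wet→φ4] = [25, 21, 17, 19]
r6 m[snow→φ1] = [0, 0, 0, 0]
r6 m[rain→φ0] = [24, 24, 25, 28]
r6 m[rain→φ1] = [21, 24, 23, 24]
r6 m[rain→φ2] = [19, 16, 18, 29]
r6 m[rain→φ3] = [24, 19, 22, 27]
r6 m[rain→φ5] = [22, 19, 17, 25]
r6 m[rain→φ6] = [20, 18, 25, 22]
fixed point reached at round 6
traceback from sun: (sun=1, wet=2, snow=2, rain=1), score=24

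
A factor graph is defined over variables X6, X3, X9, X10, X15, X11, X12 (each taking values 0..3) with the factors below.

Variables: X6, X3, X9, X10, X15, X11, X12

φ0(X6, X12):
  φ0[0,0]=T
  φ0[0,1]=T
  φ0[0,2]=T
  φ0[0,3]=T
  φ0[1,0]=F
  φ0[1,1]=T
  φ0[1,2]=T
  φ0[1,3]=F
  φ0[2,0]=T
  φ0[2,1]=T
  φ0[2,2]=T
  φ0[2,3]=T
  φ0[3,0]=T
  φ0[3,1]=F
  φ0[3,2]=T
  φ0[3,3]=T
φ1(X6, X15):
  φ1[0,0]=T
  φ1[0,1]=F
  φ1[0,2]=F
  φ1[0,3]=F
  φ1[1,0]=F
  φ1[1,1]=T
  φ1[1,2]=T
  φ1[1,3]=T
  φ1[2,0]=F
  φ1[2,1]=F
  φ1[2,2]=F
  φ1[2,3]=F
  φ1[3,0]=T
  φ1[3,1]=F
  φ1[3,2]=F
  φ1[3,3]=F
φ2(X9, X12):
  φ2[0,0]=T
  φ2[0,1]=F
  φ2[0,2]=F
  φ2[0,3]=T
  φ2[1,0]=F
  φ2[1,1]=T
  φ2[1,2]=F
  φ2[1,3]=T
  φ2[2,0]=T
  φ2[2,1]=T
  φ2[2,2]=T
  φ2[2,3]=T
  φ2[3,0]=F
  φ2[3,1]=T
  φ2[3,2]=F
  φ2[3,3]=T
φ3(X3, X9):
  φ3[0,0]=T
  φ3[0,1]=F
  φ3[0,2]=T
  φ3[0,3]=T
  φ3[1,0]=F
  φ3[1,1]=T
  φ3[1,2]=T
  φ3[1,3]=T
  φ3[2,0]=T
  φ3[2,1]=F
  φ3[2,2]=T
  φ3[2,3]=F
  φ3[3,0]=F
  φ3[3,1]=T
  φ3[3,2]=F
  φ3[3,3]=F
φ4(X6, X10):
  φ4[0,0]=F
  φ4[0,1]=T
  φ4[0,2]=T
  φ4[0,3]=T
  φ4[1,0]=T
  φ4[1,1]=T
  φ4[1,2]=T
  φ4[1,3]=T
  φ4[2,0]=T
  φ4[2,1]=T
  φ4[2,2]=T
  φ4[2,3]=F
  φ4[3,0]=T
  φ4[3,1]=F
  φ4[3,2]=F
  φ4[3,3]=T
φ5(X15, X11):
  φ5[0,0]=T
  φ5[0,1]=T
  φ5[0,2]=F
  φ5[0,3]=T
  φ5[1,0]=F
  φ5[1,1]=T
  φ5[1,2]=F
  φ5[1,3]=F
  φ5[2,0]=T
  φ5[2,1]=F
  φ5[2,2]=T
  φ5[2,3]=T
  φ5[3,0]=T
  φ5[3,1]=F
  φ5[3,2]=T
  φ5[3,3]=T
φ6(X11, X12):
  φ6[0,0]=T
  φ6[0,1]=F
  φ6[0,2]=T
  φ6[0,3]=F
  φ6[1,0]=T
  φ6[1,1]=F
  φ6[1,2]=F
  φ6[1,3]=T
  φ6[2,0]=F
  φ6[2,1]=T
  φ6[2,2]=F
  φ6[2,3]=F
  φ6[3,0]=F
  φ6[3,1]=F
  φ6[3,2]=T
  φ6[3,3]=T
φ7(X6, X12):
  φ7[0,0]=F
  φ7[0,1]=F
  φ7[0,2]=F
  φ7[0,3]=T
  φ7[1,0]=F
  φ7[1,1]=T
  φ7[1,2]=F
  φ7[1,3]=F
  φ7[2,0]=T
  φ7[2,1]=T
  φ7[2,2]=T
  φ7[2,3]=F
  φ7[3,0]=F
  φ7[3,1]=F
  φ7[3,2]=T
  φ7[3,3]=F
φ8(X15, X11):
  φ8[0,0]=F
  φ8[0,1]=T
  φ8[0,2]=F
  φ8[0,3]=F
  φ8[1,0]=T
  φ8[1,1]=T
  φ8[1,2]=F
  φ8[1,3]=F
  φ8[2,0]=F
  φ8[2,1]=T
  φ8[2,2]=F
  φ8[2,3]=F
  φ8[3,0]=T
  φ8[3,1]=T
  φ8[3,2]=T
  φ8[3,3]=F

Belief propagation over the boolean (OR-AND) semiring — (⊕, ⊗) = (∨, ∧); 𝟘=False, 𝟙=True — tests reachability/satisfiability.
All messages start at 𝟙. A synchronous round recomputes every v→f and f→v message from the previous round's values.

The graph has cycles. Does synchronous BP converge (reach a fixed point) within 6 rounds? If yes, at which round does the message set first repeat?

CONVERGED at round 5

init: all messages = 𝟙 over 4 values
r1 m[φ0→X6] = [T, T, T, T]
r1 m[φ0→X12] = [T, T, T, T]
r1 m[φ1→X6] = [T, T, F, T]
r1 m[φ1→X15] = [T, T, T, T]
r1 m[φ2→X9] = [T, T, T, T]
r1 m[φ2→X12] = [T, T, T, T]
r1 m[φ3→X3] = [T, T, T, T]
r1 m[φ3→X9] = [T, T, T, T]
r1 m[φ4→X6] = [T, T, T, T]
r1 m[φ4→X10] = [T, T, T, T]
r1 m[φ5→X15] = [T, T, T, T]
r1 m[φ5→X11] = [T, T, T, T]
r1 m[φ6→X11] = [T, T, T, T]
r1 m[φ6→X12] = [T, T, T, T]
r1 m[φ7→X6] = [T, T, T, T]
r1 m[φ7→X12] = [T, T, T, T]
r1 m[φ8→X15] = [T, T, T, T]
r1 m[φ8→X11] = [T, T, T, F]
r1 m[X6→φ0] = [T, T, T, T]
r1 m[X6→φ1] = [T, T, T, T]
r1 m[X6→φ4] = [T, T, T, T]
r1 m[X6→φ7] = [T, T, T, T]
r1 m[X3→φ3] = [T, T, T, T]
r1 m[X9→φ2] = [T, T, T, T]
r1 m[X9→φ3] = [T, T, T, T]
r1 m[X10→φ4] = [T, T, T, T]
r1 m[X15→φ1] = [T, T, T, T]
r1 m[X15→φ5] = [T, T, T, T]
r1 m[X15→φ8] = [T, T, T, T]
r1 m[X11→φ5] = [T, T, T, T]
r1 m[X11→φ6] = [T, T, T, T]
r1 m[X11→φ8] = [T, T, T, T]
r1 m[X12→φ0] = [T, T, T, T]
r1 m[X12→φ2] = [T, T, T, T]
r1 m[X12→φ6] = [T, T, T, T]
r1 m[X12→φ7] = [T, T, T, T]
r2 m[φ0→X6] = [T, T, T, T]
r2 m[φ0→X12] = [T, T, T, T]
r2 m[φ1→X6] = [T, T, F, T]
r2 m[φ1→X15] = [T, T, T, T]
r2 m[φ2→X9] = [T, T, T, T]
r2 m[φ2→X12] = [T, T, T, T]
r2 m[φ3→X3] = [T, T, T, T]
r2 m[φ3→X9] = [T, T, T, T]
r2 m[φ4→X6] = [T, T, T, T]
r2 m[φ4→X10] = [T, T, T, T]
r2 m[φ5→X15] = [T, T, T, T]
r2 m[φ5→X11] = [T, T, T, T]
r2 m[φ6→X11] = [T, T, T, T]
r2 m[φ6→X12] = [T, T, T, T]
r2 m[φ7→X6] = [T, T, T, T]
r2 m[φ7→X12] = [T, T, T, T]
r2 m[φ8→X15] = [T, T, T, T]
r2 m[φ8→X11] = [T, T, T, F]
r2 m[X6→φ0] = [T, T, F, T]
r2 m[X6→φ1] = [T, T, T, T]
r2 m[X6→φ4] = [T, T, F, T]
r2 m[X6→φ7] = [T, T, F, T]
r2 m[X3→φ3] = [T, T, T, T]
r2 m[X9→φ2] = [T, T, T, T]
r2 m[X9→φ3] = [T, T, T, T]
r2 m[X10→φ4] = [T, T, T, T]
r2 m[X15→φ1] = [T, T, T, T]
r2 m[X15→φ5] = [T, T, T, T]
r2 m[X15→φ8] = [T, T, T, T]
r2 m[X11→φ5] = [T, T, T, F]
r2 m[X11→φ6] = [T, T, T, F]
r2 m[X11→φ8] = [T, T, T, T]
r2 m[X12→φ0] = [T, T, T, T]
r2 m[X12→φ2] = [T, T, T, T]
r2 m[X12→φ6] = [T, T, T, T]
r2 m[X12→φ7] = [T, T, T, T]
r3 m[φ0→X6] = [T, T, T, T]
r3 m[φ0→X12] = [T, T, T, T]
r3 m[φ1→X6] = [T, T, F, T]
r3 m[φ1→X15] = [T, T, T, T]
r3 m[φ2→X9] = [T, T, T, T]
r3 m[φ2→X12] = [T, T, T, T]
r3 m[φ3→X3] = [T, T, T, T]
r3 m[φ3→X9] = [T, T, T, T]
r3 m[φ4→X6] = [T, T, T, T]
r3 m[φ4→X10] = [T, T, T, T]
r3 m[φ5→X15] = [T, T, T, T]
r3 m[φ5→X11] = [T, T, T, T]
r3 m[φ6→X11] = [T, T, T, T]
r3 m[φ6→X12] = [T, T, T, T]
r3 m[φ7→X6] = [T, T, T, T]
r3 m[φ7→X12] = [F, T, T, T]
r3 m[φ8→X15] = [T, T, T, T]
r3 m[φ8→X11] = [T, T, T, F]
r3 m[X6→φ0] = [T, T, F, T]
r3 m[X6→φ1] = [T, T, T, T]
r3 m[X6→φ4] = [T, T, F, T]
r3 m[X6→φ7] = [T, T, F, T]
r3 m[X3→φ3] = [T, T, T, T]
r3 m[X9→φ2] = [T, T, T, T]
r3 m[X9→φ3] = [T, T, T, T]
r3 m[X10→φ4] = [T, T, T, T]
r3 m[X15→φ1] = [T, T, T, T]
r3 m[X15→φ5] = [T, T, T, T]
r3 m[X15→φ8] = [T, T, T, T]
r3 m[X11→φ5] = [T, T, T, F]
r3 m[X11→φ6] = [T, T, T, F]
r3 m[X11→φ8] = [T, T, T, T]
r3 m[X12→φ0] = [T, T, T, T]
r3 m[X12→φ2] = [T, T, T, T]
r3 m[X12→φ6] = [T, T, T, T]
r3 m[X12→φ7] = [T, T, T, T]
r4 m[φ0→X6] = [T, T, T, T]
r4 m[φ0→X12] = [T, T, T, T]
r4 m[φ1→X6] = [T, T, F, T]
r4 m[φ1→X15] = [T, T, T, T]
r4 m[φ2→X9] = [T, T, T, T]
r4 m[φ2→X12] = [T, T, T, T]
r4 m[φ3→X3] = [T, T, T, T]
r4 m[φ3→X9] = [T, T, T, T]
r4 m[φ4→X6] = [T, T, T, T]
r4 m[φ4→X10] = [T, T, T, T]
r4 m[φ5→X15] = [T, T, T, T]
r4 m[φ5→X11] = [T, T, T, T]
r4 m[φ6→X11] = [T, T, T, T]
r4 m[φ6→X12] = [T, T, T, T]
r4 m[φ7→X6] = [T, T, T, T]
r4 m[φ7→X12] = [F, T, T, T]
r4 m[φ8→X15] = [T, T, T, T]
r4 m[φ8→X11] = [T, T, T, F]
r4 m[X6→φ0] = [T, T, F, T]
r4 m[X6→φ1] = [T, T, T, T]
r4 m[X6→φ4] = [T, T, F, T]
r4 m[X6→φ7] = [T, T, F, T]
r4 m[X3→φ3] = [T, T, T, T]
r4 m[X9→φ2] = [T, T, T, T]
r4 m[X9→φ3] = [T, T, T, T]
r4 m[X10→φ4] = [T, T, T, T]
r4 m[X15→φ1] = [T, T, T, T]
r4 m[X15→φ5] = [T, T, T, T]
r4 m[X15→φ8] = [T, T, T, T]
r4 m[X11→φ5] = [T, T, T, F]
r4 m[X11→φ6] = [T, T, T, F]
r4 m[X11→φ8] = [T, T, T, T]
r4 m[X12→φ0] = [F, T, T, T]
r4 m[X12→φ2] = [F, T, T, T]
r4 m[X12→φ6] = [F, T, T, T]
r4 m[X12→φ7] = [T, T, T, T]
r5 m[φ0→X6] = [T, T, T, T]
r5 m[φ0→X12] = [T, T, T, T]
r5 m[φ1→X6] = [T, T, F, T]
r5 m[φ1→X15] = [T, T, T, T]
r5 m[φ2→X9] = [T, T, T, T]
r5 m[φ2→X12] = [T, T, T, T]
r5 m[φ3→X3] = [T, T, T, T]
r5 m[φ3→X9] = [T, T, T, T]
r5 m[φ4→X6] = [T, T, T, T]
r5 m[φ4→X10] = [T, T, T, T]
r5 m[φ5→X15] = [T, T, T, T]
r5 m[φ5→X11] = [T, T, T, T]
r5 m[φ6→X11] = [T, T, T, T]
r5 m[φ6→X12] = [T, T, T, T]
r5 m[φ7→X6] = [T, T, T, T]
r5 m[φ7→X12] = [F, T, T, T]
r5 m[φ8→X15] = [T, T, T, T]
r5 m[φ8→X11] = [T, T, T, F]
r5 m[X6→φ0] = [T, T, F, T]
r5 m[X6→φ1] = [T, T, T, T]
r5 m[X6→φ4] = [T, T, F, T]
r5 m[X6→φ7] = [T, T, F, T]
r5 m[X3→φ3] = [T, T, T, T]
r5 m[X9→φ2] = [T, T, T, T]
r5 m[X9→φ3] = [T, T, T, T]
r5 m[X10→φ4] = [T, T, T, T]
r5 m[X15→φ1] = [T, T, T, T]
r5 m[X15→φ5] = [T, T, T, T]
r5 m[X15→φ8] = [T, T, T, T]
r5 m[X11→φ5] = [T, T, T, F]
r5 m[X11→φ6] = [T, T, T, F]
r5 m[X11→φ8] = [T, T, T, T]
r5 m[X12→φ0] = [F, T, T, T]
r5 m[X12→φ2] = [F, T, T, T]
r5 m[X12→φ6] = [F, T, T, T]
r5 m[X12→φ7] = [T, T, T, T]
fixed point reached at round 5
messages reach a fixed point at round 5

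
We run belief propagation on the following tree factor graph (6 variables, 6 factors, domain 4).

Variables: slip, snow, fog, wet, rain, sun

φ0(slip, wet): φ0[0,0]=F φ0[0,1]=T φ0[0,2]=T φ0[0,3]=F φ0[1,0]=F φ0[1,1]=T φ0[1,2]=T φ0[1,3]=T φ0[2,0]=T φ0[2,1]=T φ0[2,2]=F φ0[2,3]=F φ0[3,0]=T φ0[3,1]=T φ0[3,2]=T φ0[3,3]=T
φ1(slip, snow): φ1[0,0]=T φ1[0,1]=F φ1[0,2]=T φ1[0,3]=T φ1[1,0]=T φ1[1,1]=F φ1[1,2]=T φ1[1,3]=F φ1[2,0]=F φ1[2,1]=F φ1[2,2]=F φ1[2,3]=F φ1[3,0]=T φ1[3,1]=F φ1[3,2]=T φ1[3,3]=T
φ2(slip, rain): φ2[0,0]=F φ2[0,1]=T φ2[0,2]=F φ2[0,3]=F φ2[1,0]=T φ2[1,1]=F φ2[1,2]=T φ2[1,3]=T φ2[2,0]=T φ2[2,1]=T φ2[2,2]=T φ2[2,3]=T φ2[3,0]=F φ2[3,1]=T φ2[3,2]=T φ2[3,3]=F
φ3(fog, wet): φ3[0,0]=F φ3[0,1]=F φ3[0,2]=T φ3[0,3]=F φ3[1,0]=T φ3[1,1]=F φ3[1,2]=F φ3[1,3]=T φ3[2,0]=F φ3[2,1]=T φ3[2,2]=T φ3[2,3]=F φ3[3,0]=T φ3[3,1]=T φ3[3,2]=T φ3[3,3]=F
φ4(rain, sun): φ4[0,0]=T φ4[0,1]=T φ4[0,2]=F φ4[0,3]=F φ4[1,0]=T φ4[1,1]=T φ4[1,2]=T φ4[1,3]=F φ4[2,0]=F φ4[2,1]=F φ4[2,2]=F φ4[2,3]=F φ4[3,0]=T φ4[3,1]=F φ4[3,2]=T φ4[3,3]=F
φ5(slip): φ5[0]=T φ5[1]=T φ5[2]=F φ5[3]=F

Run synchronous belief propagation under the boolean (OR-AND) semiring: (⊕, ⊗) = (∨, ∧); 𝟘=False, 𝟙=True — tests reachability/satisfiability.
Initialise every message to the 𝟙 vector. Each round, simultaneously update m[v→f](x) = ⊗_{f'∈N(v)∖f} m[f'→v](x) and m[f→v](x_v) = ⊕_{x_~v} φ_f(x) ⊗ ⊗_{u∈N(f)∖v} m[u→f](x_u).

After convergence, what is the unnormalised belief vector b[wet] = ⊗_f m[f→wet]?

init: all messages = 𝟙 over 4 values
r1 m[φ0→slip] = [T, T, T, T]
r1 m[φ0→wet] = [T, T, T, T]
r1 m[φ1→slip] = [T, T, F, T]
r1 m[φ1→snow] = [T, F, T, T]
r1 m[φ2→slip] = [T, T, T, T]
r1 m[φ2→rain] = [T, T, T, T]
r1 m[φ3→fog] = [T, T, T, T]
r1 m[φ3→wet] = [T, T, T, T]
r1 m[φ4→rain] = [T, T, F, T]
r1 m[φ4→sun] = [T, T, T, F]
r1 m[φ5→slip] = [T, T, F, F]
r1 m[slip→φ0] = [T, T, T, T]
r1 m[slip→φ1] = [T, T, T, T]
r1 m[slip→φ2] = [T, T, T, T]
r1 m[slip→φ5] = [T, T, T, T]
r1 m[snow→φ1] = [T, T, T, T]
r1 m[fog→φ3] = [T, T, T, T]
r1 m[wet→φ0] = [T, T, T, T]
r1 m[wet→φ3] = [T, T, T, T]
r1 m[rain→φ2] = [T, T, T, T]
r1 m[rain→φ4] = [T, T, T, T]
r1 m[sun→φ4] = [T, T, T, T]
r2 m[φ0→slip] = [T, T, T, T]
r2 m[φ0→wet] = [T, T, T, T]
r2 m[φ1→slip] = [T, T, F, T]
r2 m[φ1→snow] = [T, F, T, T]
r2 m[φ2→slip] = [T, T, T, T]
r2 m[φ2→rain] = [T, T, T, T]
r2 m[φ3→fog] = [T, T, T, T]
r2 m[φ3→wet] = [T, T, T, T]
r2 m[φ4→rain] = [T, T, F, T]
r2 m[φ4→sun] = [T, T, T, F]
r2 m[φ5→slip] = [T, T, F, F]
r2 m[slip→φ0] = [T, T, F, F]
r2 m[slip→φ1] = [T, T, F, F]
r2 m[slip→φ2] = [T, T, F, F]
r2 m[slip→φ5] = [T, T, F, T]
r2 m[snow→φ1] = [T, T, T, T]
r2 m[fog→φ3] = [T, T, T, T]
r2 m[wet→φ0] = [T, T, T, T]
r2 m[wet→φ3] = [T, T, T, T]
r2 m[rain→φ2] = [T, T, F, T]
r2 m[rain→φ4] = [T, T, T, T]
r2 m[sun→φ4] = [T, T, T, T]
r3 m[φ0→slip] = [T, T, T, T]
r3 m[φ0→wet] = [F, T, T, T]
r3 m[φ1→slip] = [T, T, F, T]
r3 m[φ1→snow] = [T, F, T, T]
r3 m[φ2→slip] = [T, T, T, T]
r3 m[φ2→rain] = [T, T, T, T]
r3 m[φ3→fog] = [T, T, T, T]
r3 m[φ3→wet] = [T, T, T, T]
r3 m[φ4→rain] = [T, T, F, T]
r3 m[φ4→sun] = [T, T, T, F]
r3 m[φ5→slip] = [T, T, F, F]
r3 m[slip→φ0] = [T, T, F, F]
r3 m[slip→φ1] = [T, T, F, F]
r3 m[slip→φ2] = [T, T, F, F]
r3 m[slip→φ5] = [T, T, F, T]
r3 m[snow→φ1] = [T, T, T, T]
r3 m[fog→φ3] = [T, T, T, T]
r3 m[wet→φ0] = [T, T, T, T]
r3 m[wet→φ3] = [T, T, T, T]
r3 m[rain→φ2] = [T, T, F, T]
r3 m[rain→φ4] = [T, T, T, T]
r3 m[sun→φ4] = [T, T, T, T]
r4 m[φ0→slip] = [T, T, T, T]
r4 m[φ0→wet] = [F, T, T, T]
r4 m[φ1→slip] = [T, T, F, T]
r4 m[φ1→snow] = [T, F, T, T]
r4 m[φ2→slip] = [T, T, T, T]
r4 m[φ2→rain] = [T, T, T, T]
r4 m[φ3→fog] = [T, T, T, T]
r4 m[φ3→wet] = [T, T, T, T]
r4 m[φ4→rain] = [T, T, F, T]
r4 m[φ4→sun] = [T, T, T, F]
r4 m[φ5→slip] = [T, T, F, F]
r4 m[slip→φ0] = [T, T, F, F]
r4 m[slip→φ1] = [T, T, F, F]
r4 m[slip→φ2] = [T, T, F, F]
r4 m[slip→φ5] = [T, T, F, T]
r4 m[snow→φ1] = [T, T, T, T]
r4 m[fog→φ3] = [T, T, T, T]
r4 m[wet→φ0] = [T, T, T, T]
r4 m[wet→φ3] = [F, T, T, T]
r4 m[rain→φ2] = [T, T, F, T]
r4 m[rain→φ4] = [T, T, T, T]
r4 m[sun→φ4] = [T, T, T, T]
r5 m[φ0→slip] = [T, T, T, T]
r5 m[φ0→wet] = [F, T, T, T]
r5 m[φ1→slip] = [T, T, F, T]
r5 m[φ1→snow] = [T, F, T, T]
r5 m[φ2→slip] = [T, T, T, T]
r5 m[φ2→rain] = [T, T, T, T]
r5 m[φ3→fog] = [T, T, T, T]
r5 m[φ3→wet] = [T, T, T, T]
r5 m[φ4→rain] = [T, T, F, T]
r5 m[φ4→sun] = [T, T, T, F]
r5 m[φ5→slip] = [T, T, F, F]
r5 m[slip→φ0] = [T, T, F, F]
r5 m[slip→φ1] = [T, T, F, F]
r5 m[slip→φ2] = [T, T, F, F]
r5 m[slip→φ5] = [T, T, F, T]
r5 m[snow→φ1] = [T, T, T, T]
r5 m[fog→φ3] = [T, T, T, T]
r5 m[wet→φ0] = [T, T, T, T]
r5 m[wet→φ3] = [F, T, T, T]
r5 m[rain→φ2] = [T, T, F, T]
r5 m[rain→φ4] = [T, T, T, T]
r5 m[sun→φ4] = [T, T, T, T]
fixed point reached at round 5
b[wet] = ⊗ incoming = [F, T, T, T]

b[wet] = [F, T, T, T]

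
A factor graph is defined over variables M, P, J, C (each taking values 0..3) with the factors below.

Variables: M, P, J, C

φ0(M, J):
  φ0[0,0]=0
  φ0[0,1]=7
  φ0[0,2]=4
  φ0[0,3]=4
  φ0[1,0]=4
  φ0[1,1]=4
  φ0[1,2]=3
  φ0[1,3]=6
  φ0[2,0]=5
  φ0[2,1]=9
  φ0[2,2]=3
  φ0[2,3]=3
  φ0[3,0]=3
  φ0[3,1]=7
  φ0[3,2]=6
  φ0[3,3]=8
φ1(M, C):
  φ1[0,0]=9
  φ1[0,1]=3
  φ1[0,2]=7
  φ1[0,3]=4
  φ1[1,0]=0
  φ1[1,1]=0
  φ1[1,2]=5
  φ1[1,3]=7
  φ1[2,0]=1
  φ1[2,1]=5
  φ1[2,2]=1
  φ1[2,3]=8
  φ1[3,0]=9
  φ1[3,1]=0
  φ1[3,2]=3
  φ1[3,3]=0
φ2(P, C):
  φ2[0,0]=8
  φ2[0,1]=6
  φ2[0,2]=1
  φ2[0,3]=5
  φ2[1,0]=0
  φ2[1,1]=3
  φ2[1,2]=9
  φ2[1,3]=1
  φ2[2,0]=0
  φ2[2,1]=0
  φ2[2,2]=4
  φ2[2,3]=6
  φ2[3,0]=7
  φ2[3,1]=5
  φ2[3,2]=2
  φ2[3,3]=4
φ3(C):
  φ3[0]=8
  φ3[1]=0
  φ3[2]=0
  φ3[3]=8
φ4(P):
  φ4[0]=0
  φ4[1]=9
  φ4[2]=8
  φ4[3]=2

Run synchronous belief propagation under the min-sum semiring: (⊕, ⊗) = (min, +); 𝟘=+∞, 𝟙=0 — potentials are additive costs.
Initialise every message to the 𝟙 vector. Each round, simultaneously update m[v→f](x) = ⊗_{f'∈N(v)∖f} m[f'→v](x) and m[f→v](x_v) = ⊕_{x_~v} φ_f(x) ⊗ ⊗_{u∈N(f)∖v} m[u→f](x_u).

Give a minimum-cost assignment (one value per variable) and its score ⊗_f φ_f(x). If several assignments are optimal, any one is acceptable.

init: all messages = 𝟙 over 4 values
r1 m[φ0→M] = [0, 3, 3, 3]
r1 m[φ0→J] = [0, 4, 3, 3]
r1 m[φ1→M] = [3, 0, 1, 0]
r1 m[φ1→C] = [0, 0, 1, 0]
r1 m[φ2→P] = [1, 0, 0, 2]
r1 m[φ2→C] = [0, 0, 1, 1]
r1 m[φ3→C] = [8, 0, 0, 8]
r1 m[φ4→P] = [0, 9, 8, 2]
r1 m[M→φ0] = [0, 0, 0, 0]
r1 m[M→φ1] = [0, 0, 0, 0]
r1 m[P→φ2] = [0, 0, 0, 0]
r1 m[P→φ4] = [0, 0, 0, 0]
r1 m[J→φ0] = [0, 0, 0, 0]
r1 m[C→φ1] = [0, 0, 0, 0]
r1 m[C→φ2] = [0, 0, 0, 0]
r1 m[C→φ3] = [0, 0, 0, 0]
r2 m[φ0→M] = [0, 3, 3, 3]
r2 m[φ0→J] = [0, 4, 3, 3]
r2 m[φ1→M] = [3, 0, 1, 0]
r2 m[φ1→C] = [0, 0, 1, 0]
r2 m[φ2→P] = [1, 0, 0, 2]
r2 m[φ2→C] = [0, 0, 1, 1]
r2 m[φ3→C] = [8, 0, 0, 8]
r2 m[φ4→P] = [0, 9, 8, 2]
r2 m[M→φ0] = [3, 0, 1, 0]
r2 m[M→φ1] = [0, 3, 3, 3]
r2 m[P→φ2] = [0, 9, 8, 2]
r2 m[P→φ4] = [1, 0, 0, 2]
r2 m[J→φ0] = [0, 0, 0, 0]
r2 m[C→φ1] = [8, 0, 1, 9]
r2 m[C→φ2] = [8, 0, 1, 8]
r2 m[C→φ3] = [0, 0, 2, 1]
r3 m[φ0→M] = [0, 3, 3, 3]
r3 m[φ0→J] = [3, 4, 3, 4]
r3 m[φ1→M] = [3, 0, 2, 0]
r3 m[φ1→C] = [3, 3, 4, 3]
r3 m[φ2→P] = [2, 3, 0, 3]
r3 m[φ2→C] = [8, 6, 1, 5]
r3 m[φ3→C] = [8, 0, 0, 8]
r3 m[φ4→P] = [0, 9, 8, 2]
r3 m[M→φ0] = [3, 0, 1, 0]
r3 m[M→φ1] = [0, 3, 3, 3]
r3 m[P→φ2] = [0, 9, 8, 2]
r3 m[P→φ4] = [1, 0, 0, 2]
r3 m[J→φ0] = [0, 0, 0, 0]
r3 m[C→φ1] = [8, 0, 1, 9]
r3 m[C→φ2] = [8, 0, 1, 8]
r3 m[C→φ3] = [0, 0, 2, 1]
r4 m[φ0→M] = [0, 3, 3, 3]
r4 m[φ0→J] = [3, 4, 3, 4]
r4 m[φ1→M] = [3, 0, 2, 0]
r4 m[φ1→C] = [3, 3, 4, 3]
r4 m[φ2→P] = [2, 3, 0, 3]
r4 m[φ2→C] = [8, 6, 1, 5]
r4 m[φ3→C] = [8, 0, 0, 8]
r4 m[φ4→P] = [0, 9, 8, 2]
r4 m[M→φ0] = [3, 0, 2, 0]
r4 m[M→φ1] = [0, 3, 3, 3]
r4 m[P→φ2] = [0, 9, 8, 2]
r4 m[P→φ4] = [2, 3, 0, 3]
r4 m[J→φ0] = [0, 0, 0, 0]
r4 m[C→φ1] = [16, 6, 1, 13]
r4 m[C→φ2] = [11, 3, 4, 11]
r4 m[C→φ3] = [11, 9, 5, 8]
r5 m[φ0→M] = [0, 3, 3, 3]
r5 m[φ0→J] = [3, 4, 3, 5]
r5 m[φ1→M] = [8, 6, 2, 4]
r5 m[φ1→C] = [3, 3, 4, 3]
r5 m[φ2→P] = [5, 6, 3, 6]
r5 m[φ2→C] = [8, 6, 1, 5]
r5 m[φ3→C] = [8, 0, 0, 8]
r5 m[φ4→P] = [0, 9, 8, 2]
r5 m[M→φ0] = [3, 0, 2, 0]
r5 m[M→φ1] = [0, 3, 3, 3]
r5 m[P→φ2] = [0, 9, 8, 2]
r5 m[P→φ4] = [2, 3, 0, 3]
r5 m[J→φ0] = [0, 0, 0, 0]
r5 m[C→φ1] = [16, 6, 1, 13]
r5 m[C→φ2] = [11, 3, 4, 11]
r5 m[C→φ3] = [11, 9, 5, 8]
r6 m[φ0→M] = [0, 3, 3, 3]
r6 m[φ0→J] = [3, 4, 3, 5]
r6 m[φ1→M] = [8, 6, 2, 4]
r6 m[φ1→C] = [3, 3, 4, 3]
r6 m[φ2→P] = [5, 6, 3, 6]
r6 m[φ2→C] = [8, 6, 1, 5]
r6 m[φ3→C] = [8, 0, 0, 8]
r6 m[φ4→P] = [0, 9, 8, 2]
r6 m[M→φ0] = [8, 6, 2, 4]
r6 m[M→φ1] = [0, 3, 3, 3]
r6 m[P→φ2] = [0, 9, 8, 2]
r6 m[P→φ4] = [5, 6, 3, 6]
r6 m[J→φ0] = [0, 0, 0, 0]
r6 m[C→φ1] = [16, 6, 1, 13]
r6 m[C→φ2] = [11, 3, 4, 11]
r6 m[C→φ3] = [11, 9, 5, 8]
r7 m[φ0→M] = [0, 3, 3, 3]
r7 m[φ0→J] = [7, 10, 5, 5]
r7 m[φ1→M] = [8, 6, 2, 4]
r7 m[φ1→C] = [3, 3, 4, 3]
r7 m[φ2→P] = [5, 6, 3, 6]
r7 m[φ2→C] = [8, 6, 1, 5]
r7 m[φ3→C] = [8, 0, 0, 8]
r7 m[φ4→P] = [0, 9, 8, 2]
r7 m[M→φ0] = [8, 6, 2, 4]
r7 m[M→φ1] = [0, 3, 3, 3]
r7 m[P→φ2] = [0, 9, 8, 2]
r7 m[P→φ4] = [5, 6, 3, 6]
r7 m[J→φ0] = [0, 0, 0, 0]
r7 m[C→φ1] = [16, 6, 1, 13]
r7 m[C→φ2] = [11, 3, 4, 11]
r7 m[C→φ3] = [11, 9, 5, 8]
r8 m[φ0→M] = [0, 3, 3, 3]
r8 m[φ0→J] = [7, 10, 5, 5]
r8 m[φ1→M] = [8, 6, 2, 4]
r8 m[φ1→C] = [3, 3, 4, 3]
r8 m[φ2→P] = [5, 6, 3, 6]
r8 m[φ2→C] = [8, 6, 1, 5]
r8 m[φ3→C] = [8, 0, 0, 8]
r8 m[φ4→P] = [0, 9, 8, 2]
r8 m[M→φ0] = [8, 6, 2, 4]
r8 m[M→φ1] = [0, 3, 3, 3]
r8 m[P→φ2] = [0, 9, 8, 2]
r8 m[P→φ4] = [5, 6, 3, 6]
r8 m[J→φ0] = [0, 0, 0, 0]
r8 m[C→φ1] = [16, 6, 1, 13]
r8 m[C→φ2] = [11, 3, 4, 11]
r8 m[C→φ3] = [11, 9, 5, 8]
fixed point reached at round 8
traceback from M: (M=2, P=0, J=2, C=2), score=5

assignment: (M=2, P=0, J=2, C=2); score = 5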